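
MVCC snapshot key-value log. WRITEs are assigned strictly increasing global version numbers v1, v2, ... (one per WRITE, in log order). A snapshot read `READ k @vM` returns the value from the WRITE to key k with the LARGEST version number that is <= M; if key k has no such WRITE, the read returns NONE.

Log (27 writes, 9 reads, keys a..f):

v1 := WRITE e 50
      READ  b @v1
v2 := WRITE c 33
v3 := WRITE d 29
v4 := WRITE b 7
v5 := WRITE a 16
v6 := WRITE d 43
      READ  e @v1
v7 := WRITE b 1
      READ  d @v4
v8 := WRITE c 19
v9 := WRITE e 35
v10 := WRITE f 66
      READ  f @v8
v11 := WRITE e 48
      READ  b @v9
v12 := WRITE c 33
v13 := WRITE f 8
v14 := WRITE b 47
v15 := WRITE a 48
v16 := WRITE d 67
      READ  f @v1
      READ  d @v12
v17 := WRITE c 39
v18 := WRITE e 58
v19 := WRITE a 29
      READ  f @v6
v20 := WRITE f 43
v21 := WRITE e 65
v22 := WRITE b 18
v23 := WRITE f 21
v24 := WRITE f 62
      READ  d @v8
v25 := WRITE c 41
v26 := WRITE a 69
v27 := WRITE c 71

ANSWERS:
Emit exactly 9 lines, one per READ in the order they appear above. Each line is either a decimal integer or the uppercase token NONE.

Answer: NONE
50
29
NONE
1
NONE
43
NONE
43

Derivation:
v1: WRITE e=50  (e history now [(1, 50)])
READ b @v1: history=[] -> no version <= 1 -> NONE
v2: WRITE c=33  (c history now [(2, 33)])
v3: WRITE d=29  (d history now [(3, 29)])
v4: WRITE b=7  (b history now [(4, 7)])
v5: WRITE a=16  (a history now [(5, 16)])
v6: WRITE d=43  (d history now [(3, 29), (6, 43)])
READ e @v1: history=[(1, 50)] -> pick v1 -> 50
v7: WRITE b=1  (b history now [(4, 7), (7, 1)])
READ d @v4: history=[(3, 29), (6, 43)] -> pick v3 -> 29
v8: WRITE c=19  (c history now [(2, 33), (8, 19)])
v9: WRITE e=35  (e history now [(1, 50), (9, 35)])
v10: WRITE f=66  (f history now [(10, 66)])
READ f @v8: history=[(10, 66)] -> no version <= 8 -> NONE
v11: WRITE e=48  (e history now [(1, 50), (9, 35), (11, 48)])
READ b @v9: history=[(4, 7), (7, 1)] -> pick v7 -> 1
v12: WRITE c=33  (c history now [(2, 33), (8, 19), (12, 33)])
v13: WRITE f=8  (f history now [(10, 66), (13, 8)])
v14: WRITE b=47  (b history now [(4, 7), (7, 1), (14, 47)])
v15: WRITE a=48  (a history now [(5, 16), (15, 48)])
v16: WRITE d=67  (d history now [(3, 29), (6, 43), (16, 67)])
READ f @v1: history=[(10, 66), (13, 8)] -> no version <= 1 -> NONE
READ d @v12: history=[(3, 29), (6, 43), (16, 67)] -> pick v6 -> 43
v17: WRITE c=39  (c history now [(2, 33), (8, 19), (12, 33), (17, 39)])
v18: WRITE e=58  (e history now [(1, 50), (9, 35), (11, 48), (18, 58)])
v19: WRITE a=29  (a history now [(5, 16), (15, 48), (19, 29)])
READ f @v6: history=[(10, 66), (13, 8)] -> no version <= 6 -> NONE
v20: WRITE f=43  (f history now [(10, 66), (13, 8), (20, 43)])
v21: WRITE e=65  (e history now [(1, 50), (9, 35), (11, 48), (18, 58), (21, 65)])
v22: WRITE b=18  (b history now [(4, 7), (7, 1), (14, 47), (22, 18)])
v23: WRITE f=21  (f history now [(10, 66), (13, 8), (20, 43), (23, 21)])
v24: WRITE f=62  (f history now [(10, 66), (13, 8), (20, 43), (23, 21), (24, 62)])
READ d @v8: history=[(3, 29), (6, 43), (16, 67)] -> pick v6 -> 43
v25: WRITE c=41  (c history now [(2, 33), (8, 19), (12, 33), (17, 39), (25, 41)])
v26: WRITE a=69  (a history now [(5, 16), (15, 48), (19, 29), (26, 69)])
v27: WRITE c=71  (c history now [(2, 33), (8, 19), (12, 33), (17, 39), (25, 41), (27, 71)])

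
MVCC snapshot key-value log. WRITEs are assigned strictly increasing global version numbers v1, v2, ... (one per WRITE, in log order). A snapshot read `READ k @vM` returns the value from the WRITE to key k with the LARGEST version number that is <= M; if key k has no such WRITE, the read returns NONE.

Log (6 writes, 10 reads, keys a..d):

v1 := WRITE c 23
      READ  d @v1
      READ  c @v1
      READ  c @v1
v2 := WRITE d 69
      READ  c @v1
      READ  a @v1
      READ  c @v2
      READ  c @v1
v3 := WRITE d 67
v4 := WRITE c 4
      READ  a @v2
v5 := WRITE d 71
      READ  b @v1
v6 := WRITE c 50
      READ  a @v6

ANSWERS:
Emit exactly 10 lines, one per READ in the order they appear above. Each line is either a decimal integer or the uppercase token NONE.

Answer: NONE
23
23
23
NONE
23
23
NONE
NONE
NONE

Derivation:
v1: WRITE c=23  (c history now [(1, 23)])
READ d @v1: history=[] -> no version <= 1 -> NONE
READ c @v1: history=[(1, 23)] -> pick v1 -> 23
READ c @v1: history=[(1, 23)] -> pick v1 -> 23
v2: WRITE d=69  (d history now [(2, 69)])
READ c @v1: history=[(1, 23)] -> pick v1 -> 23
READ a @v1: history=[] -> no version <= 1 -> NONE
READ c @v2: history=[(1, 23)] -> pick v1 -> 23
READ c @v1: history=[(1, 23)] -> pick v1 -> 23
v3: WRITE d=67  (d history now [(2, 69), (3, 67)])
v4: WRITE c=4  (c history now [(1, 23), (4, 4)])
READ a @v2: history=[] -> no version <= 2 -> NONE
v5: WRITE d=71  (d history now [(2, 69), (3, 67), (5, 71)])
READ b @v1: history=[] -> no version <= 1 -> NONE
v6: WRITE c=50  (c history now [(1, 23), (4, 4), (6, 50)])
READ a @v6: history=[] -> no version <= 6 -> NONE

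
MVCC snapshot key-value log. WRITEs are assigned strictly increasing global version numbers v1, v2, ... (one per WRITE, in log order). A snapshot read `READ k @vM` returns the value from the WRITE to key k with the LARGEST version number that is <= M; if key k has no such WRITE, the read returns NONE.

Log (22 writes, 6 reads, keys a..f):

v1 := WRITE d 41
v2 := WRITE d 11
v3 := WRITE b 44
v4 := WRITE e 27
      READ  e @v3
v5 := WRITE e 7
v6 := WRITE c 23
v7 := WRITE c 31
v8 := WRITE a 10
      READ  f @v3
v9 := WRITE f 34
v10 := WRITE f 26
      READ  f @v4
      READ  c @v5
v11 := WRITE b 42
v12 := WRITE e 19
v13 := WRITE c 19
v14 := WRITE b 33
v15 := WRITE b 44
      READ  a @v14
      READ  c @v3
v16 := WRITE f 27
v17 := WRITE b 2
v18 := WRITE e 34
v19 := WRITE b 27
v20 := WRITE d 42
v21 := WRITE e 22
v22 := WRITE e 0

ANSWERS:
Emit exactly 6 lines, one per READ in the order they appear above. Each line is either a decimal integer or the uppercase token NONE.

Answer: NONE
NONE
NONE
NONE
10
NONE

Derivation:
v1: WRITE d=41  (d history now [(1, 41)])
v2: WRITE d=11  (d history now [(1, 41), (2, 11)])
v3: WRITE b=44  (b history now [(3, 44)])
v4: WRITE e=27  (e history now [(4, 27)])
READ e @v3: history=[(4, 27)] -> no version <= 3 -> NONE
v5: WRITE e=7  (e history now [(4, 27), (5, 7)])
v6: WRITE c=23  (c history now [(6, 23)])
v7: WRITE c=31  (c history now [(6, 23), (7, 31)])
v8: WRITE a=10  (a history now [(8, 10)])
READ f @v3: history=[] -> no version <= 3 -> NONE
v9: WRITE f=34  (f history now [(9, 34)])
v10: WRITE f=26  (f history now [(9, 34), (10, 26)])
READ f @v4: history=[(9, 34), (10, 26)] -> no version <= 4 -> NONE
READ c @v5: history=[(6, 23), (7, 31)] -> no version <= 5 -> NONE
v11: WRITE b=42  (b history now [(3, 44), (11, 42)])
v12: WRITE e=19  (e history now [(4, 27), (5, 7), (12, 19)])
v13: WRITE c=19  (c history now [(6, 23), (7, 31), (13, 19)])
v14: WRITE b=33  (b history now [(3, 44), (11, 42), (14, 33)])
v15: WRITE b=44  (b history now [(3, 44), (11, 42), (14, 33), (15, 44)])
READ a @v14: history=[(8, 10)] -> pick v8 -> 10
READ c @v3: history=[(6, 23), (7, 31), (13, 19)] -> no version <= 3 -> NONE
v16: WRITE f=27  (f history now [(9, 34), (10, 26), (16, 27)])
v17: WRITE b=2  (b history now [(3, 44), (11, 42), (14, 33), (15, 44), (17, 2)])
v18: WRITE e=34  (e history now [(4, 27), (5, 7), (12, 19), (18, 34)])
v19: WRITE b=27  (b history now [(3, 44), (11, 42), (14, 33), (15, 44), (17, 2), (19, 27)])
v20: WRITE d=42  (d history now [(1, 41), (2, 11), (20, 42)])
v21: WRITE e=22  (e history now [(4, 27), (5, 7), (12, 19), (18, 34), (21, 22)])
v22: WRITE e=0  (e history now [(4, 27), (5, 7), (12, 19), (18, 34), (21, 22), (22, 0)])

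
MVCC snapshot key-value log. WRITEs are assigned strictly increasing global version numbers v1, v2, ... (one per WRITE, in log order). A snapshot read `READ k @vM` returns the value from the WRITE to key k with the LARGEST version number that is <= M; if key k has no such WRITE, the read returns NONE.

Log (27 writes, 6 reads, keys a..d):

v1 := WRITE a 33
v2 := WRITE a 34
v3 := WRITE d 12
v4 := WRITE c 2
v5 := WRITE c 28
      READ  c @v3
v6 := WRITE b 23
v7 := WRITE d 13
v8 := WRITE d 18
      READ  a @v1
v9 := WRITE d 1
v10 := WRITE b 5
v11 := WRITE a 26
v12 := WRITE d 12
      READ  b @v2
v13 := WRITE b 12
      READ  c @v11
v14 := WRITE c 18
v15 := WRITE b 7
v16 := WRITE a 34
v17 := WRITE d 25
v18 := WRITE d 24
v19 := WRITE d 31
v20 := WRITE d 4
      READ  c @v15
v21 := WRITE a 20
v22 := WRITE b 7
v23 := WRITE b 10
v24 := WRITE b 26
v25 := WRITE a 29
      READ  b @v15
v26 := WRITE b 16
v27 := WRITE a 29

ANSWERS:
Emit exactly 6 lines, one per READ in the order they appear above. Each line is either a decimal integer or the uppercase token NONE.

Answer: NONE
33
NONE
28
18
7

Derivation:
v1: WRITE a=33  (a history now [(1, 33)])
v2: WRITE a=34  (a history now [(1, 33), (2, 34)])
v3: WRITE d=12  (d history now [(3, 12)])
v4: WRITE c=2  (c history now [(4, 2)])
v5: WRITE c=28  (c history now [(4, 2), (5, 28)])
READ c @v3: history=[(4, 2), (5, 28)] -> no version <= 3 -> NONE
v6: WRITE b=23  (b history now [(6, 23)])
v7: WRITE d=13  (d history now [(3, 12), (7, 13)])
v8: WRITE d=18  (d history now [(3, 12), (7, 13), (8, 18)])
READ a @v1: history=[(1, 33), (2, 34)] -> pick v1 -> 33
v9: WRITE d=1  (d history now [(3, 12), (7, 13), (8, 18), (9, 1)])
v10: WRITE b=5  (b history now [(6, 23), (10, 5)])
v11: WRITE a=26  (a history now [(1, 33), (2, 34), (11, 26)])
v12: WRITE d=12  (d history now [(3, 12), (7, 13), (8, 18), (9, 1), (12, 12)])
READ b @v2: history=[(6, 23), (10, 5)] -> no version <= 2 -> NONE
v13: WRITE b=12  (b history now [(6, 23), (10, 5), (13, 12)])
READ c @v11: history=[(4, 2), (5, 28)] -> pick v5 -> 28
v14: WRITE c=18  (c history now [(4, 2), (5, 28), (14, 18)])
v15: WRITE b=7  (b history now [(6, 23), (10, 5), (13, 12), (15, 7)])
v16: WRITE a=34  (a history now [(1, 33), (2, 34), (11, 26), (16, 34)])
v17: WRITE d=25  (d history now [(3, 12), (7, 13), (8, 18), (9, 1), (12, 12), (17, 25)])
v18: WRITE d=24  (d history now [(3, 12), (7, 13), (8, 18), (9, 1), (12, 12), (17, 25), (18, 24)])
v19: WRITE d=31  (d history now [(3, 12), (7, 13), (8, 18), (9, 1), (12, 12), (17, 25), (18, 24), (19, 31)])
v20: WRITE d=4  (d history now [(3, 12), (7, 13), (8, 18), (9, 1), (12, 12), (17, 25), (18, 24), (19, 31), (20, 4)])
READ c @v15: history=[(4, 2), (5, 28), (14, 18)] -> pick v14 -> 18
v21: WRITE a=20  (a history now [(1, 33), (2, 34), (11, 26), (16, 34), (21, 20)])
v22: WRITE b=7  (b history now [(6, 23), (10, 5), (13, 12), (15, 7), (22, 7)])
v23: WRITE b=10  (b history now [(6, 23), (10, 5), (13, 12), (15, 7), (22, 7), (23, 10)])
v24: WRITE b=26  (b history now [(6, 23), (10, 5), (13, 12), (15, 7), (22, 7), (23, 10), (24, 26)])
v25: WRITE a=29  (a history now [(1, 33), (2, 34), (11, 26), (16, 34), (21, 20), (25, 29)])
READ b @v15: history=[(6, 23), (10, 5), (13, 12), (15, 7), (22, 7), (23, 10), (24, 26)] -> pick v15 -> 7
v26: WRITE b=16  (b history now [(6, 23), (10, 5), (13, 12), (15, 7), (22, 7), (23, 10), (24, 26), (26, 16)])
v27: WRITE a=29  (a history now [(1, 33), (2, 34), (11, 26), (16, 34), (21, 20), (25, 29), (27, 29)])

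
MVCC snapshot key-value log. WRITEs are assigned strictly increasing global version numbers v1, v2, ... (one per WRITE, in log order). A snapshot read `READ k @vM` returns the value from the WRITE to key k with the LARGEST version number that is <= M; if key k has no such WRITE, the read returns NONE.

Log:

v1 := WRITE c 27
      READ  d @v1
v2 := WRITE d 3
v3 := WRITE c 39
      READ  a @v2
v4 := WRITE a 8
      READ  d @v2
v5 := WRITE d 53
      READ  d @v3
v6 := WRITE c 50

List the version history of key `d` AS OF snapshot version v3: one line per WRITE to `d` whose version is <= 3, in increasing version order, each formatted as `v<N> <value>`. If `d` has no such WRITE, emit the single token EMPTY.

Answer: v2 3

Derivation:
Scan writes for key=d with version <= 3:
  v1 WRITE c 27 -> skip
  v2 WRITE d 3 -> keep
  v3 WRITE c 39 -> skip
  v4 WRITE a 8 -> skip
  v5 WRITE d 53 -> drop (> snap)
  v6 WRITE c 50 -> skip
Collected: [(2, 3)]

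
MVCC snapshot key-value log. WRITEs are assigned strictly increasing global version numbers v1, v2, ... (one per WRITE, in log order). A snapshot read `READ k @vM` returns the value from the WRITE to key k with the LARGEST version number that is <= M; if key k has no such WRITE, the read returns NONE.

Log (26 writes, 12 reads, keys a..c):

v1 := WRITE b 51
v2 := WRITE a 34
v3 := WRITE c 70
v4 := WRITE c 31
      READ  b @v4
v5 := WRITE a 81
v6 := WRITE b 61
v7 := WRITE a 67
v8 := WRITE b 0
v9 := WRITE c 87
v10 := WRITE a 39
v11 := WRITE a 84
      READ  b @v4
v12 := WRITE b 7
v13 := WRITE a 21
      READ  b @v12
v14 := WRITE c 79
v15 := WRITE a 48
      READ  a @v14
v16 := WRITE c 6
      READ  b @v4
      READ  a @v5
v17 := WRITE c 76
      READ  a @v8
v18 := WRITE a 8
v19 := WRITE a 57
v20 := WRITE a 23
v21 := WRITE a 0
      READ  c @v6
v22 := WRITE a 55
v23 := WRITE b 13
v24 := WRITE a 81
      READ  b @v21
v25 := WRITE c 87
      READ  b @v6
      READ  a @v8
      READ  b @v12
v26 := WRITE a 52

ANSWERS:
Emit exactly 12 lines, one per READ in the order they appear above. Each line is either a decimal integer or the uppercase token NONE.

v1: WRITE b=51  (b history now [(1, 51)])
v2: WRITE a=34  (a history now [(2, 34)])
v3: WRITE c=70  (c history now [(3, 70)])
v4: WRITE c=31  (c history now [(3, 70), (4, 31)])
READ b @v4: history=[(1, 51)] -> pick v1 -> 51
v5: WRITE a=81  (a history now [(2, 34), (5, 81)])
v6: WRITE b=61  (b history now [(1, 51), (6, 61)])
v7: WRITE a=67  (a history now [(2, 34), (5, 81), (7, 67)])
v8: WRITE b=0  (b history now [(1, 51), (6, 61), (8, 0)])
v9: WRITE c=87  (c history now [(3, 70), (4, 31), (9, 87)])
v10: WRITE a=39  (a history now [(2, 34), (5, 81), (7, 67), (10, 39)])
v11: WRITE a=84  (a history now [(2, 34), (5, 81), (7, 67), (10, 39), (11, 84)])
READ b @v4: history=[(1, 51), (6, 61), (8, 0)] -> pick v1 -> 51
v12: WRITE b=7  (b history now [(1, 51), (6, 61), (8, 0), (12, 7)])
v13: WRITE a=21  (a history now [(2, 34), (5, 81), (7, 67), (10, 39), (11, 84), (13, 21)])
READ b @v12: history=[(1, 51), (6, 61), (8, 0), (12, 7)] -> pick v12 -> 7
v14: WRITE c=79  (c history now [(3, 70), (4, 31), (9, 87), (14, 79)])
v15: WRITE a=48  (a history now [(2, 34), (5, 81), (7, 67), (10, 39), (11, 84), (13, 21), (15, 48)])
READ a @v14: history=[(2, 34), (5, 81), (7, 67), (10, 39), (11, 84), (13, 21), (15, 48)] -> pick v13 -> 21
v16: WRITE c=6  (c history now [(3, 70), (4, 31), (9, 87), (14, 79), (16, 6)])
READ b @v4: history=[(1, 51), (6, 61), (8, 0), (12, 7)] -> pick v1 -> 51
READ a @v5: history=[(2, 34), (5, 81), (7, 67), (10, 39), (11, 84), (13, 21), (15, 48)] -> pick v5 -> 81
v17: WRITE c=76  (c history now [(3, 70), (4, 31), (9, 87), (14, 79), (16, 6), (17, 76)])
READ a @v8: history=[(2, 34), (5, 81), (7, 67), (10, 39), (11, 84), (13, 21), (15, 48)] -> pick v7 -> 67
v18: WRITE a=8  (a history now [(2, 34), (5, 81), (7, 67), (10, 39), (11, 84), (13, 21), (15, 48), (18, 8)])
v19: WRITE a=57  (a history now [(2, 34), (5, 81), (7, 67), (10, 39), (11, 84), (13, 21), (15, 48), (18, 8), (19, 57)])
v20: WRITE a=23  (a history now [(2, 34), (5, 81), (7, 67), (10, 39), (11, 84), (13, 21), (15, 48), (18, 8), (19, 57), (20, 23)])
v21: WRITE a=0  (a history now [(2, 34), (5, 81), (7, 67), (10, 39), (11, 84), (13, 21), (15, 48), (18, 8), (19, 57), (20, 23), (21, 0)])
READ c @v6: history=[(3, 70), (4, 31), (9, 87), (14, 79), (16, 6), (17, 76)] -> pick v4 -> 31
v22: WRITE a=55  (a history now [(2, 34), (5, 81), (7, 67), (10, 39), (11, 84), (13, 21), (15, 48), (18, 8), (19, 57), (20, 23), (21, 0), (22, 55)])
v23: WRITE b=13  (b history now [(1, 51), (6, 61), (8, 0), (12, 7), (23, 13)])
v24: WRITE a=81  (a history now [(2, 34), (5, 81), (7, 67), (10, 39), (11, 84), (13, 21), (15, 48), (18, 8), (19, 57), (20, 23), (21, 0), (22, 55), (24, 81)])
READ b @v21: history=[(1, 51), (6, 61), (8, 0), (12, 7), (23, 13)] -> pick v12 -> 7
v25: WRITE c=87  (c history now [(3, 70), (4, 31), (9, 87), (14, 79), (16, 6), (17, 76), (25, 87)])
READ b @v6: history=[(1, 51), (6, 61), (8, 0), (12, 7), (23, 13)] -> pick v6 -> 61
READ a @v8: history=[(2, 34), (5, 81), (7, 67), (10, 39), (11, 84), (13, 21), (15, 48), (18, 8), (19, 57), (20, 23), (21, 0), (22, 55), (24, 81)] -> pick v7 -> 67
READ b @v12: history=[(1, 51), (6, 61), (8, 0), (12, 7), (23, 13)] -> pick v12 -> 7
v26: WRITE a=52  (a history now [(2, 34), (5, 81), (7, 67), (10, 39), (11, 84), (13, 21), (15, 48), (18, 8), (19, 57), (20, 23), (21, 0), (22, 55), (24, 81), (26, 52)])

Answer: 51
51
7
21
51
81
67
31
7
61
67
7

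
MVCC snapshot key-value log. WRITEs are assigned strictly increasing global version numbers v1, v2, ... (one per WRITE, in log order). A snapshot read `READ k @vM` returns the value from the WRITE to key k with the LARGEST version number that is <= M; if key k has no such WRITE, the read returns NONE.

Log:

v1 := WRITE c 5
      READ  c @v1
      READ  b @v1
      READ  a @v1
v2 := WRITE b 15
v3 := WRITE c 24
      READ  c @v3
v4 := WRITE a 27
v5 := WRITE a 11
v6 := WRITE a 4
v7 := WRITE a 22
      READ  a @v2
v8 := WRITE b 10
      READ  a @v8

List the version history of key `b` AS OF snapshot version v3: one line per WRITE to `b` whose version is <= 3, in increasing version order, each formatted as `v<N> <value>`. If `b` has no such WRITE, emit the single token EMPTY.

Scan writes for key=b with version <= 3:
  v1 WRITE c 5 -> skip
  v2 WRITE b 15 -> keep
  v3 WRITE c 24 -> skip
  v4 WRITE a 27 -> skip
  v5 WRITE a 11 -> skip
  v6 WRITE a 4 -> skip
  v7 WRITE a 22 -> skip
  v8 WRITE b 10 -> drop (> snap)
Collected: [(2, 15)]

Answer: v2 15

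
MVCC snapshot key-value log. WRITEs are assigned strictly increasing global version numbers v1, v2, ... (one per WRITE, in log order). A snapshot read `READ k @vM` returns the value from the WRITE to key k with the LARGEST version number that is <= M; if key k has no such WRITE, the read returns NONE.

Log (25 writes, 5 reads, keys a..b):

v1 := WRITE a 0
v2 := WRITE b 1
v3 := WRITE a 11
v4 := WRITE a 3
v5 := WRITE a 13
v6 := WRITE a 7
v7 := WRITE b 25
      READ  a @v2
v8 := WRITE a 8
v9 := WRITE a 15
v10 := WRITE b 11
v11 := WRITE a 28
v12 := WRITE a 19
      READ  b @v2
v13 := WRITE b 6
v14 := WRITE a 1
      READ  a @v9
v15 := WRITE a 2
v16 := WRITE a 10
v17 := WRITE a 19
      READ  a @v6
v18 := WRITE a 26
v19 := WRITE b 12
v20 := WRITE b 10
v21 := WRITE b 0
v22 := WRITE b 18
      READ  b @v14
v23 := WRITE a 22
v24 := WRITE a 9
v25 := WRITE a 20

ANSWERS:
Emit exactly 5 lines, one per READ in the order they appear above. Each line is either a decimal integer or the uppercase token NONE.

v1: WRITE a=0  (a history now [(1, 0)])
v2: WRITE b=1  (b history now [(2, 1)])
v3: WRITE a=11  (a history now [(1, 0), (3, 11)])
v4: WRITE a=3  (a history now [(1, 0), (3, 11), (4, 3)])
v5: WRITE a=13  (a history now [(1, 0), (3, 11), (4, 3), (5, 13)])
v6: WRITE a=7  (a history now [(1, 0), (3, 11), (4, 3), (5, 13), (6, 7)])
v7: WRITE b=25  (b history now [(2, 1), (7, 25)])
READ a @v2: history=[(1, 0), (3, 11), (4, 3), (5, 13), (6, 7)] -> pick v1 -> 0
v8: WRITE a=8  (a history now [(1, 0), (3, 11), (4, 3), (5, 13), (6, 7), (8, 8)])
v9: WRITE a=15  (a history now [(1, 0), (3, 11), (4, 3), (5, 13), (6, 7), (8, 8), (9, 15)])
v10: WRITE b=11  (b history now [(2, 1), (7, 25), (10, 11)])
v11: WRITE a=28  (a history now [(1, 0), (3, 11), (4, 3), (5, 13), (6, 7), (8, 8), (9, 15), (11, 28)])
v12: WRITE a=19  (a history now [(1, 0), (3, 11), (4, 3), (5, 13), (6, 7), (8, 8), (9, 15), (11, 28), (12, 19)])
READ b @v2: history=[(2, 1), (7, 25), (10, 11)] -> pick v2 -> 1
v13: WRITE b=6  (b history now [(2, 1), (7, 25), (10, 11), (13, 6)])
v14: WRITE a=1  (a history now [(1, 0), (3, 11), (4, 3), (5, 13), (6, 7), (8, 8), (9, 15), (11, 28), (12, 19), (14, 1)])
READ a @v9: history=[(1, 0), (3, 11), (4, 3), (5, 13), (6, 7), (8, 8), (9, 15), (11, 28), (12, 19), (14, 1)] -> pick v9 -> 15
v15: WRITE a=2  (a history now [(1, 0), (3, 11), (4, 3), (5, 13), (6, 7), (8, 8), (9, 15), (11, 28), (12, 19), (14, 1), (15, 2)])
v16: WRITE a=10  (a history now [(1, 0), (3, 11), (4, 3), (5, 13), (6, 7), (8, 8), (9, 15), (11, 28), (12, 19), (14, 1), (15, 2), (16, 10)])
v17: WRITE a=19  (a history now [(1, 0), (3, 11), (4, 3), (5, 13), (6, 7), (8, 8), (9, 15), (11, 28), (12, 19), (14, 1), (15, 2), (16, 10), (17, 19)])
READ a @v6: history=[(1, 0), (3, 11), (4, 3), (5, 13), (6, 7), (8, 8), (9, 15), (11, 28), (12, 19), (14, 1), (15, 2), (16, 10), (17, 19)] -> pick v6 -> 7
v18: WRITE a=26  (a history now [(1, 0), (3, 11), (4, 3), (5, 13), (6, 7), (8, 8), (9, 15), (11, 28), (12, 19), (14, 1), (15, 2), (16, 10), (17, 19), (18, 26)])
v19: WRITE b=12  (b history now [(2, 1), (7, 25), (10, 11), (13, 6), (19, 12)])
v20: WRITE b=10  (b history now [(2, 1), (7, 25), (10, 11), (13, 6), (19, 12), (20, 10)])
v21: WRITE b=0  (b history now [(2, 1), (7, 25), (10, 11), (13, 6), (19, 12), (20, 10), (21, 0)])
v22: WRITE b=18  (b history now [(2, 1), (7, 25), (10, 11), (13, 6), (19, 12), (20, 10), (21, 0), (22, 18)])
READ b @v14: history=[(2, 1), (7, 25), (10, 11), (13, 6), (19, 12), (20, 10), (21, 0), (22, 18)] -> pick v13 -> 6
v23: WRITE a=22  (a history now [(1, 0), (3, 11), (4, 3), (5, 13), (6, 7), (8, 8), (9, 15), (11, 28), (12, 19), (14, 1), (15, 2), (16, 10), (17, 19), (18, 26), (23, 22)])
v24: WRITE a=9  (a history now [(1, 0), (3, 11), (4, 3), (5, 13), (6, 7), (8, 8), (9, 15), (11, 28), (12, 19), (14, 1), (15, 2), (16, 10), (17, 19), (18, 26), (23, 22), (24, 9)])
v25: WRITE a=20  (a history now [(1, 0), (3, 11), (4, 3), (5, 13), (6, 7), (8, 8), (9, 15), (11, 28), (12, 19), (14, 1), (15, 2), (16, 10), (17, 19), (18, 26), (23, 22), (24, 9), (25, 20)])

Answer: 0
1
15
7
6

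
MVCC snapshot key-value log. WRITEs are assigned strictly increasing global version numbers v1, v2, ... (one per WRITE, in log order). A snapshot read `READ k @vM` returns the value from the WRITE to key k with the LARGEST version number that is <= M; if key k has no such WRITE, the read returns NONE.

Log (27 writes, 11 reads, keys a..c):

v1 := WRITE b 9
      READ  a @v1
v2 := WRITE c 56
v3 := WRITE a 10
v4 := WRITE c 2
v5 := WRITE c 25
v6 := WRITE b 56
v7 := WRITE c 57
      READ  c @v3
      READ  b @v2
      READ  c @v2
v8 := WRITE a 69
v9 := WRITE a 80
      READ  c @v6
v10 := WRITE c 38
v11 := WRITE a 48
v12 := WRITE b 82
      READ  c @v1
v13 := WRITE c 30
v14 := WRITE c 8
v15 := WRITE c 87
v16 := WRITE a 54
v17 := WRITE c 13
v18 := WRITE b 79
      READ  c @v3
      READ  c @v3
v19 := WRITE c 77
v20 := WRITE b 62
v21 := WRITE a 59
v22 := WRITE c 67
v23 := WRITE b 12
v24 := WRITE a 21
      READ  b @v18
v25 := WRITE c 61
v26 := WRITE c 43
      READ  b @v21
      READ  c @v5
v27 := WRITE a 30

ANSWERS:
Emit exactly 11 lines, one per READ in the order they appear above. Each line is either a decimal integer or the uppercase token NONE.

Answer: NONE
56
9
56
25
NONE
56
56
79
62
25

Derivation:
v1: WRITE b=9  (b history now [(1, 9)])
READ a @v1: history=[] -> no version <= 1 -> NONE
v2: WRITE c=56  (c history now [(2, 56)])
v3: WRITE a=10  (a history now [(3, 10)])
v4: WRITE c=2  (c history now [(2, 56), (4, 2)])
v5: WRITE c=25  (c history now [(2, 56), (4, 2), (5, 25)])
v6: WRITE b=56  (b history now [(1, 9), (6, 56)])
v7: WRITE c=57  (c history now [(2, 56), (4, 2), (5, 25), (7, 57)])
READ c @v3: history=[(2, 56), (4, 2), (5, 25), (7, 57)] -> pick v2 -> 56
READ b @v2: history=[(1, 9), (6, 56)] -> pick v1 -> 9
READ c @v2: history=[(2, 56), (4, 2), (5, 25), (7, 57)] -> pick v2 -> 56
v8: WRITE a=69  (a history now [(3, 10), (8, 69)])
v9: WRITE a=80  (a history now [(3, 10), (8, 69), (9, 80)])
READ c @v6: history=[(2, 56), (4, 2), (5, 25), (7, 57)] -> pick v5 -> 25
v10: WRITE c=38  (c history now [(2, 56), (4, 2), (5, 25), (7, 57), (10, 38)])
v11: WRITE a=48  (a history now [(3, 10), (8, 69), (9, 80), (11, 48)])
v12: WRITE b=82  (b history now [(1, 9), (6, 56), (12, 82)])
READ c @v1: history=[(2, 56), (4, 2), (5, 25), (7, 57), (10, 38)] -> no version <= 1 -> NONE
v13: WRITE c=30  (c history now [(2, 56), (4, 2), (5, 25), (7, 57), (10, 38), (13, 30)])
v14: WRITE c=8  (c history now [(2, 56), (4, 2), (5, 25), (7, 57), (10, 38), (13, 30), (14, 8)])
v15: WRITE c=87  (c history now [(2, 56), (4, 2), (5, 25), (7, 57), (10, 38), (13, 30), (14, 8), (15, 87)])
v16: WRITE a=54  (a history now [(3, 10), (8, 69), (9, 80), (11, 48), (16, 54)])
v17: WRITE c=13  (c history now [(2, 56), (4, 2), (5, 25), (7, 57), (10, 38), (13, 30), (14, 8), (15, 87), (17, 13)])
v18: WRITE b=79  (b history now [(1, 9), (6, 56), (12, 82), (18, 79)])
READ c @v3: history=[(2, 56), (4, 2), (5, 25), (7, 57), (10, 38), (13, 30), (14, 8), (15, 87), (17, 13)] -> pick v2 -> 56
READ c @v3: history=[(2, 56), (4, 2), (5, 25), (7, 57), (10, 38), (13, 30), (14, 8), (15, 87), (17, 13)] -> pick v2 -> 56
v19: WRITE c=77  (c history now [(2, 56), (4, 2), (5, 25), (7, 57), (10, 38), (13, 30), (14, 8), (15, 87), (17, 13), (19, 77)])
v20: WRITE b=62  (b history now [(1, 9), (6, 56), (12, 82), (18, 79), (20, 62)])
v21: WRITE a=59  (a history now [(3, 10), (8, 69), (9, 80), (11, 48), (16, 54), (21, 59)])
v22: WRITE c=67  (c history now [(2, 56), (4, 2), (5, 25), (7, 57), (10, 38), (13, 30), (14, 8), (15, 87), (17, 13), (19, 77), (22, 67)])
v23: WRITE b=12  (b history now [(1, 9), (6, 56), (12, 82), (18, 79), (20, 62), (23, 12)])
v24: WRITE a=21  (a history now [(3, 10), (8, 69), (9, 80), (11, 48), (16, 54), (21, 59), (24, 21)])
READ b @v18: history=[(1, 9), (6, 56), (12, 82), (18, 79), (20, 62), (23, 12)] -> pick v18 -> 79
v25: WRITE c=61  (c history now [(2, 56), (4, 2), (5, 25), (7, 57), (10, 38), (13, 30), (14, 8), (15, 87), (17, 13), (19, 77), (22, 67), (25, 61)])
v26: WRITE c=43  (c history now [(2, 56), (4, 2), (5, 25), (7, 57), (10, 38), (13, 30), (14, 8), (15, 87), (17, 13), (19, 77), (22, 67), (25, 61), (26, 43)])
READ b @v21: history=[(1, 9), (6, 56), (12, 82), (18, 79), (20, 62), (23, 12)] -> pick v20 -> 62
READ c @v5: history=[(2, 56), (4, 2), (5, 25), (7, 57), (10, 38), (13, 30), (14, 8), (15, 87), (17, 13), (19, 77), (22, 67), (25, 61), (26, 43)] -> pick v5 -> 25
v27: WRITE a=30  (a history now [(3, 10), (8, 69), (9, 80), (11, 48), (16, 54), (21, 59), (24, 21), (27, 30)])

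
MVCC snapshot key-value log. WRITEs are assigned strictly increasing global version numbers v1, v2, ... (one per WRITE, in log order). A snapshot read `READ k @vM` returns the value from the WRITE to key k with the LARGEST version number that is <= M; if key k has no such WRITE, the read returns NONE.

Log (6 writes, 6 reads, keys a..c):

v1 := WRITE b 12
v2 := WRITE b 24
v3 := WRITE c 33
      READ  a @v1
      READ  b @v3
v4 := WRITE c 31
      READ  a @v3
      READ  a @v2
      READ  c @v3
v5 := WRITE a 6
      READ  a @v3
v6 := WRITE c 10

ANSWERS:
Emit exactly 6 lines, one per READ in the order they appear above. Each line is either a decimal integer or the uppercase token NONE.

Answer: NONE
24
NONE
NONE
33
NONE

Derivation:
v1: WRITE b=12  (b history now [(1, 12)])
v2: WRITE b=24  (b history now [(1, 12), (2, 24)])
v3: WRITE c=33  (c history now [(3, 33)])
READ a @v1: history=[] -> no version <= 1 -> NONE
READ b @v3: history=[(1, 12), (2, 24)] -> pick v2 -> 24
v4: WRITE c=31  (c history now [(3, 33), (4, 31)])
READ a @v3: history=[] -> no version <= 3 -> NONE
READ a @v2: history=[] -> no version <= 2 -> NONE
READ c @v3: history=[(3, 33), (4, 31)] -> pick v3 -> 33
v5: WRITE a=6  (a history now [(5, 6)])
READ a @v3: history=[(5, 6)] -> no version <= 3 -> NONE
v6: WRITE c=10  (c history now [(3, 33), (4, 31), (6, 10)])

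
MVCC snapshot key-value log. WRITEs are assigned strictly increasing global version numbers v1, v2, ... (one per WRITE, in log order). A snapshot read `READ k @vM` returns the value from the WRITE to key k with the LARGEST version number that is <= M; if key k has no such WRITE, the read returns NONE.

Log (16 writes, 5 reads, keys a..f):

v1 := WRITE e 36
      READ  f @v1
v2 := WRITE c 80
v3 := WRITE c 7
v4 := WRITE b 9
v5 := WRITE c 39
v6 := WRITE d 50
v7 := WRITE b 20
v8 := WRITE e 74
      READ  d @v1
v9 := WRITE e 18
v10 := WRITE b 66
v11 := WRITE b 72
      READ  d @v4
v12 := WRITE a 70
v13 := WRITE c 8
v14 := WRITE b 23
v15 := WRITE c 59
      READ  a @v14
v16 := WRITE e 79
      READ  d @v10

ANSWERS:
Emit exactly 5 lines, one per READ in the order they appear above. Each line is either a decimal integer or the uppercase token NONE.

v1: WRITE e=36  (e history now [(1, 36)])
READ f @v1: history=[] -> no version <= 1 -> NONE
v2: WRITE c=80  (c history now [(2, 80)])
v3: WRITE c=7  (c history now [(2, 80), (3, 7)])
v4: WRITE b=9  (b history now [(4, 9)])
v5: WRITE c=39  (c history now [(2, 80), (3, 7), (5, 39)])
v6: WRITE d=50  (d history now [(6, 50)])
v7: WRITE b=20  (b history now [(4, 9), (7, 20)])
v8: WRITE e=74  (e history now [(1, 36), (8, 74)])
READ d @v1: history=[(6, 50)] -> no version <= 1 -> NONE
v9: WRITE e=18  (e history now [(1, 36), (8, 74), (9, 18)])
v10: WRITE b=66  (b history now [(4, 9), (7, 20), (10, 66)])
v11: WRITE b=72  (b history now [(4, 9), (7, 20), (10, 66), (11, 72)])
READ d @v4: history=[(6, 50)] -> no version <= 4 -> NONE
v12: WRITE a=70  (a history now [(12, 70)])
v13: WRITE c=8  (c history now [(2, 80), (3, 7), (5, 39), (13, 8)])
v14: WRITE b=23  (b history now [(4, 9), (7, 20), (10, 66), (11, 72), (14, 23)])
v15: WRITE c=59  (c history now [(2, 80), (3, 7), (5, 39), (13, 8), (15, 59)])
READ a @v14: history=[(12, 70)] -> pick v12 -> 70
v16: WRITE e=79  (e history now [(1, 36), (8, 74), (9, 18), (16, 79)])
READ d @v10: history=[(6, 50)] -> pick v6 -> 50

Answer: NONE
NONE
NONE
70
50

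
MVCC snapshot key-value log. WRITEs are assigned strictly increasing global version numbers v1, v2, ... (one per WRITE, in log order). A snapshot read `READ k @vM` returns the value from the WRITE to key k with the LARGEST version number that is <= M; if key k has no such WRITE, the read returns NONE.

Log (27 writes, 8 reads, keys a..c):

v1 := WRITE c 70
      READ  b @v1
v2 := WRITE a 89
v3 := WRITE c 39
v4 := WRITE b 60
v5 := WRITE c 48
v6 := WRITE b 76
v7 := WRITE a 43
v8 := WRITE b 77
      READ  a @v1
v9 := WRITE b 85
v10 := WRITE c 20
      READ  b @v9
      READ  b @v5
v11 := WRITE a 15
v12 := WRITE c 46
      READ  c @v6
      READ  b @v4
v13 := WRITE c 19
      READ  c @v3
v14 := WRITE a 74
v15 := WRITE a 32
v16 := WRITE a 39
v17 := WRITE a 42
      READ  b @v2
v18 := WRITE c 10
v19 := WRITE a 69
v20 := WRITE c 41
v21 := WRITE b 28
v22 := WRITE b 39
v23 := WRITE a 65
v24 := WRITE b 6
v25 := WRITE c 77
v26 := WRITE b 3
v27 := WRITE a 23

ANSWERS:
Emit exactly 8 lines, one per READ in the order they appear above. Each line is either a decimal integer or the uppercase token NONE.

v1: WRITE c=70  (c history now [(1, 70)])
READ b @v1: history=[] -> no version <= 1 -> NONE
v2: WRITE a=89  (a history now [(2, 89)])
v3: WRITE c=39  (c history now [(1, 70), (3, 39)])
v4: WRITE b=60  (b history now [(4, 60)])
v5: WRITE c=48  (c history now [(1, 70), (3, 39), (5, 48)])
v6: WRITE b=76  (b history now [(4, 60), (6, 76)])
v7: WRITE a=43  (a history now [(2, 89), (7, 43)])
v8: WRITE b=77  (b history now [(4, 60), (6, 76), (8, 77)])
READ a @v1: history=[(2, 89), (7, 43)] -> no version <= 1 -> NONE
v9: WRITE b=85  (b history now [(4, 60), (6, 76), (8, 77), (9, 85)])
v10: WRITE c=20  (c history now [(1, 70), (3, 39), (5, 48), (10, 20)])
READ b @v9: history=[(4, 60), (6, 76), (8, 77), (9, 85)] -> pick v9 -> 85
READ b @v5: history=[(4, 60), (6, 76), (8, 77), (9, 85)] -> pick v4 -> 60
v11: WRITE a=15  (a history now [(2, 89), (7, 43), (11, 15)])
v12: WRITE c=46  (c history now [(1, 70), (3, 39), (5, 48), (10, 20), (12, 46)])
READ c @v6: history=[(1, 70), (3, 39), (5, 48), (10, 20), (12, 46)] -> pick v5 -> 48
READ b @v4: history=[(4, 60), (6, 76), (8, 77), (9, 85)] -> pick v4 -> 60
v13: WRITE c=19  (c history now [(1, 70), (3, 39), (5, 48), (10, 20), (12, 46), (13, 19)])
READ c @v3: history=[(1, 70), (3, 39), (5, 48), (10, 20), (12, 46), (13, 19)] -> pick v3 -> 39
v14: WRITE a=74  (a history now [(2, 89), (7, 43), (11, 15), (14, 74)])
v15: WRITE a=32  (a history now [(2, 89), (7, 43), (11, 15), (14, 74), (15, 32)])
v16: WRITE a=39  (a history now [(2, 89), (7, 43), (11, 15), (14, 74), (15, 32), (16, 39)])
v17: WRITE a=42  (a history now [(2, 89), (7, 43), (11, 15), (14, 74), (15, 32), (16, 39), (17, 42)])
READ b @v2: history=[(4, 60), (6, 76), (8, 77), (9, 85)] -> no version <= 2 -> NONE
v18: WRITE c=10  (c history now [(1, 70), (3, 39), (5, 48), (10, 20), (12, 46), (13, 19), (18, 10)])
v19: WRITE a=69  (a history now [(2, 89), (7, 43), (11, 15), (14, 74), (15, 32), (16, 39), (17, 42), (19, 69)])
v20: WRITE c=41  (c history now [(1, 70), (3, 39), (5, 48), (10, 20), (12, 46), (13, 19), (18, 10), (20, 41)])
v21: WRITE b=28  (b history now [(4, 60), (6, 76), (8, 77), (9, 85), (21, 28)])
v22: WRITE b=39  (b history now [(4, 60), (6, 76), (8, 77), (9, 85), (21, 28), (22, 39)])
v23: WRITE a=65  (a history now [(2, 89), (7, 43), (11, 15), (14, 74), (15, 32), (16, 39), (17, 42), (19, 69), (23, 65)])
v24: WRITE b=6  (b history now [(4, 60), (6, 76), (8, 77), (9, 85), (21, 28), (22, 39), (24, 6)])
v25: WRITE c=77  (c history now [(1, 70), (3, 39), (5, 48), (10, 20), (12, 46), (13, 19), (18, 10), (20, 41), (25, 77)])
v26: WRITE b=3  (b history now [(4, 60), (6, 76), (8, 77), (9, 85), (21, 28), (22, 39), (24, 6), (26, 3)])
v27: WRITE a=23  (a history now [(2, 89), (7, 43), (11, 15), (14, 74), (15, 32), (16, 39), (17, 42), (19, 69), (23, 65), (27, 23)])

Answer: NONE
NONE
85
60
48
60
39
NONE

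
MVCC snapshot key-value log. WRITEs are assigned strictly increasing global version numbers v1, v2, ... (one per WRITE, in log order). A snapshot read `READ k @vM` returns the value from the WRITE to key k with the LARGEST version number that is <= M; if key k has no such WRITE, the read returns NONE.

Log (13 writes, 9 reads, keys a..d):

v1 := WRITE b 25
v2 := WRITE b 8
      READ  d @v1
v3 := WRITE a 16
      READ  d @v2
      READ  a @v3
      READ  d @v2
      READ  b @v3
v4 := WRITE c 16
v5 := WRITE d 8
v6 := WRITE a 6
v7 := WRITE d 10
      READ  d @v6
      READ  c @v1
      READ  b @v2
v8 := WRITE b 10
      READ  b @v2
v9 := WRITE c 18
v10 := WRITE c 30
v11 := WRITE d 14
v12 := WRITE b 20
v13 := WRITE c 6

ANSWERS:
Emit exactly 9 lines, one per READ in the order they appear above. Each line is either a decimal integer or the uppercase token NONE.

Answer: NONE
NONE
16
NONE
8
8
NONE
8
8

Derivation:
v1: WRITE b=25  (b history now [(1, 25)])
v2: WRITE b=8  (b history now [(1, 25), (2, 8)])
READ d @v1: history=[] -> no version <= 1 -> NONE
v3: WRITE a=16  (a history now [(3, 16)])
READ d @v2: history=[] -> no version <= 2 -> NONE
READ a @v3: history=[(3, 16)] -> pick v3 -> 16
READ d @v2: history=[] -> no version <= 2 -> NONE
READ b @v3: history=[(1, 25), (2, 8)] -> pick v2 -> 8
v4: WRITE c=16  (c history now [(4, 16)])
v5: WRITE d=8  (d history now [(5, 8)])
v6: WRITE a=6  (a history now [(3, 16), (6, 6)])
v7: WRITE d=10  (d history now [(5, 8), (7, 10)])
READ d @v6: history=[(5, 8), (7, 10)] -> pick v5 -> 8
READ c @v1: history=[(4, 16)] -> no version <= 1 -> NONE
READ b @v2: history=[(1, 25), (2, 8)] -> pick v2 -> 8
v8: WRITE b=10  (b history now [(1, 25), (2, 8), (8, 10)])
READ b @v2: history=[(1, 25), (2, 8), (8, 10)] -> pick v2 -> 8
v9: WRITE c=18  (c history now [(4, 16), (9, 18)])
v10: WRITE c=30  (c history now [(4, 16), (9, 18), (10, 30)])
v11: WRITE d=14  (d history now [(5, 8), (7, 10), (11, 14)])
v12: WRITE b=20  (b history now [(1, 25), (2, 8), (8, 10), (12, 20)])
v13: WRITE c=6  (c history now [(4, 16), (9, 18), (10, 30), (13, 6)])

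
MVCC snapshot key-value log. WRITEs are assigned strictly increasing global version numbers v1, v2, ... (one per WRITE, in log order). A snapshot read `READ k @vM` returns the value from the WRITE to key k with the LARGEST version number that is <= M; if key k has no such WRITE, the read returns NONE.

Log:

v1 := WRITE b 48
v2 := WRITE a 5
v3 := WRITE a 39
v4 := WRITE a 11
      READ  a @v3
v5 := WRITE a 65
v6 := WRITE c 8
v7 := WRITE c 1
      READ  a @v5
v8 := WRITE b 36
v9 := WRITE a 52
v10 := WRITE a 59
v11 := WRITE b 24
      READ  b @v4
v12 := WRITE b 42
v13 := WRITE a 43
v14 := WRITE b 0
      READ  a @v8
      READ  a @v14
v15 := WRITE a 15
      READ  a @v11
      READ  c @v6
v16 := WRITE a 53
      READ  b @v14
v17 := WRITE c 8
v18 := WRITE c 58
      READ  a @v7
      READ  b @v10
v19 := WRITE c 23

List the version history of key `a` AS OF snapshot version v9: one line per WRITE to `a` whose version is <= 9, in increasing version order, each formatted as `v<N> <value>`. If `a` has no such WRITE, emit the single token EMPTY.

Answer: v2 5
v3 39
v4 11
v5 65
v9 52

Derivation:
Scan writes for key=a with version <= 9:
  v1 WRITE b 48 -> skip
  v2 WRITE a 5 -> keep
  v3 WRITE a 39 -> keep
  v4 WRITE a 11 -> keep
  v5 WRITE a 65 -> keep
  v6 WRITE c 8 -> skip
  v7 WRITE c 1 -> skip
  v8 WRITE b 36 -> skip
  v9 WRITE a 52 -> keep
  v10 WRITE a 59 -> drop (> snap)
  v11 WRITE b 24 -> skip
  v12 WRITE b 42 -> skip
  v13 WRITE a 43 -> drop (> snap)
  v14 WRITE b 0 -> skip
  v15 WRITE a 15 -> drop (> snap)
  v16 WRITE a 53 -> drop (> snap)
  v17 WRITE c 8 -> skip
  v18 WRITE c 58 -> skip
  v19 WRITE c 23 -> skip
Collected: [(2, 5), (3, 39), (4, 11), (5, 65), (9, 52)]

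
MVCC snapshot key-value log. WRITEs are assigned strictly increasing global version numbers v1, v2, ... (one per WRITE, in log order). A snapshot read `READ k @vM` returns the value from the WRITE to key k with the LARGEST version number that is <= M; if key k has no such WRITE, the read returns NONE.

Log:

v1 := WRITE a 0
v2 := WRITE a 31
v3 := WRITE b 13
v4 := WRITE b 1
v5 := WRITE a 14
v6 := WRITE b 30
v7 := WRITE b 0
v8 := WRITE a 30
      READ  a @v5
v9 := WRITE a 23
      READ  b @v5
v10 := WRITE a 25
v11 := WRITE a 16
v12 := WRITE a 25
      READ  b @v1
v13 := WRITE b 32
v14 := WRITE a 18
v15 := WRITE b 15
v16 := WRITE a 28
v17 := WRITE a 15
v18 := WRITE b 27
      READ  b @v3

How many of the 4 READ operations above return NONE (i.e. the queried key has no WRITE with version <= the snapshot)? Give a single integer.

v1: WRITE a=0  (a history now [(1, 0)])
v2: WRITE a=31  (a history now [(1, 0), (2, 31)])
v3: WRITE b=13  (b history now [(3, 13)])
v4: WRITE b=1  (b history now [(3, 13), (4, 1)])
v5: WRITE a=14  (a history now [(1, 0), (2, 31), (5, 14)])
v6: WRITE b=30  (b history now [(3, 13), (4, 1), (6, 30)])
v7: WRITE b=0  (b history now [(3, 13), (4, 1), (6, 30), (7, 0)])
v8: WRITE a=30  (a history now [(1, 0), (2, 31), (5, 14), (8, 30)])
READ a @v5: history=[(1, 0), (2, 31), (5, 14), (8, 30)] -> pick v5 -> 14
v9: WRITE a=23  (a history now [(1, 0), (2, 31), (5, 14), (8, 30), (9, 23)])
READ b @v5: history=[(3, 13), (4, 1), (6, 30), (7, 0)] -> pick v4 -> 1
v10: WRITE a=25  (a history now [(1, 0), (2, 31), (5, 14), (8, 30), (9, 23), (10, 25)])
v11: WRITE a=16  (a history now [(1, 0), (2, 31), (5, 14), (8, 30), (9, 23), (10, 25), (11, 16)])
v12: WRITE a=25  (a history now [(1, 0), (2, 31), (5, 14), (8, 30), (9, 23), (10, 25), (11, 16), (12, 25)])
READ b @v1: history=[(3, 13), (4, 1), (6, 30), (7, 0)] -> no version <= 1 -> NONE
v13: WRITE b=32  (b history now [(3, 13), (4, 1), (6, 30), (7, 0), (13, 32)])
v14: WRITE a=18  (a history now [(1, 0), (2, 31), (5, 14), (8, 30), (9, 23), (10, 25), (11, 16), (12, 25), (14, 18)])
v15: WRITE b=15  (b history now [(3, 13), (4, 1), (6, 30), (7, 0), (13, 32), (15, 15)])
v16: WRITE a=28  (a history now [(1, 0), (2, 31), (5, 14), (8, 30), (9, 23), (10, 25), (11, 16), (12, 25), (14, 18), (16, 28)])
v17: WRITE a=15  (a history now [(1, 0), (2, 31), (5, 14), (8, 30), (9, 23), (10, 25), (11, 16), (12, 25), (14, 18), (16, 28), (17, 15)])
v18: WRITE b=27  (b history now [(3, 13), (4, 1), (6, 30), (7, 0), (13, 32), (15, 15), (18, 27)])
READ b @v3: history=[(3, 13), (4, 1), (6, 30), (7, 0), (13, 32), (15, 15), (18, 27)] -> pick v3 -> 13
Read results in order: ['14', '1', 'NONE', '13']
NONE count = 1

Answer: 1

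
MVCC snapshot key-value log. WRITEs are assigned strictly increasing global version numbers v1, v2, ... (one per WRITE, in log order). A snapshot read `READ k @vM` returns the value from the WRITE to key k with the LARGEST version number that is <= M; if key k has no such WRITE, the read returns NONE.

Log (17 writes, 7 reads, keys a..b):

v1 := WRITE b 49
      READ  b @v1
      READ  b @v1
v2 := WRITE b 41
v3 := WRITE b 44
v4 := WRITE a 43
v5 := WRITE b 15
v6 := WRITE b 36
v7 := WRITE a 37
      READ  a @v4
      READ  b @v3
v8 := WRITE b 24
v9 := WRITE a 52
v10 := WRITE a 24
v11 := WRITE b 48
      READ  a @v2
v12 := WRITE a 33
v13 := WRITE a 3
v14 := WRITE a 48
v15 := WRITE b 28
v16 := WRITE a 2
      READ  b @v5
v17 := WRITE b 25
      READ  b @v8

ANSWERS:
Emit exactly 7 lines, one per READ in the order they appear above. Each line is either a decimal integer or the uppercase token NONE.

Answer: 49
49
43
44
NONE
15
24

Derivation:
v1: WRITE b=49  (b history now [(1, 49)])
READ b @v1: history=[(1, 49)] -> pick v1 -> 49
READ b @v1: history=[(1, 49)] -> pick v1 -> 49
v2: WRITE b=41  (b history now [(1, 49), (2, 41)])
v3: WRITE b=44  (b history now [(1, 49), (2, 41), (3, 44)])
v4: WRITE a=43  (a history now [(4, 43)])
v5: WRITE b=15  (b history now [(1, 49), (2, 41), (3, 44), (5, 15)])
v6: WRITE b=36  (b history now [(1, 49), (2, 41), (3, 44), (5, 15), (6, 36)])
v7: WRITE a=37  (a history now [(4, 43), (7, 37)])
READ a @v4: history=[(4, 43), (7, 37)] -> pick v4 -> 43
READ b @v3: history=[(1, 49), (2, 41), (3, 44), (5, 15), (6, 36)] -> pick v3 -> 44
v8: WRITE b=24  (b history now [(1, 49), (2, 41), (3, 44), (5, 15), (6, 36), (8, 24)])
v9: WRITE a=52  (a history now [(4, 43), (7, 37), (9, 52)])
v10: WRITE a=24  (a history now [(4, 43), (7, 37), (9, 52), (10, 24)])
v11: WRITE b=48  (b history now [(1, 49), (2, 41), (3, 44), (5, 15), (6, 36), (8, 24), (11, 48)])
READ a @v2: history=[(4, 43), (7, 37), (9, 52), (10, 24)] -> no version <= 2 -> NONE
v12: WRITE a=33  (a history now [(4, 43), (7, 37), (9, 52), (10, 24), (12, 33)])
v13: WRITE a=3  (a history now [(4, 43), (7, 37), (9, 52), (10, 24), (12, 33), (13, 3)])
v14: WRITE a=48  (a history now [(4, 43), (7, 37), (9, 52), (10, 24), (12, 33), (13, 3), (14, 48)])
v15: WRITE b=28  (b history now [(1, 49), (2, 41), (3, 44), (5, 15), (6, 36), (8, 24), (11, 48), (15, 28)])
v16: WRITE a=2  (a history now [(4, 43), (7, 37), (9, 52), (10, 24), (12, 33), (13, 3), (14, 48), (16, 2)])
READ b @v5: history=[(1, 49), (2, 41), (3, 44), (5, 15), (6, 36), (8, 24), (11, 48), (15, 28)] -> pick v5 -> 15
v17: WRITE b=25  (b history now [(1, 49), (2, 41), (3, 44), (5, 15), (6, 36), (8, 24), (11, 48), (15, 28), (17, 25)])
READ b @v8: history=[(1, 49), (2, 41), (3, 44), (5, 15), (6, 36), (8, 24), (11, 48), (15, 28), (17, 25)] -> pick v8 -> 24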